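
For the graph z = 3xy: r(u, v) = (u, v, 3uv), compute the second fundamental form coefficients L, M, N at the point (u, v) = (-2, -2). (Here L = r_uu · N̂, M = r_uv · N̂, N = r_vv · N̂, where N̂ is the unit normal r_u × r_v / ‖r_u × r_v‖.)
L = 0;  M = 3*sqrt(73)/73;  N = 0

Compute the unit normal N̂(u, v) = (-3*v/sqrt(9*u^2 + 9*v^2 + 1), -3*u/sqrt(9*u^2 + 9*v^2 + 1), 1/sqrt(9*u^2 + 9*v^2 + 1)), and the second partials r_uu, r_uv, r_vv. Take dot products:
  L(u, v) = r_uu · N̂ = 0,
  M(u, v) = r_uv · N̂ = 3/sqrt(9*u^2 + 9*v^2 + 1),
  N(u, v) = r_vv · N̂ = 0.
Evaluating at (u, v) = (-2, -2):
  L = 0, M = 3*sqrt(73)/73, N = 0.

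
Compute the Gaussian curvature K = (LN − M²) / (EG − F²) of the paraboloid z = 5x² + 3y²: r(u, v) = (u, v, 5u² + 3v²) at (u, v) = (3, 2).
K = 12/218405

Coefficients of the first fundamental form: E = 100*u^2 + 1, F = 60*u*v, G = 36*v^2 + 1.
Coefficients of the second fundamental form: L = 10/sqrt(100*u^2 + 36*v^2 + 1), M = 0, N = 6/sqrt(100*u^2 + 36*v^2 + 1).
Assemble K = (LN − M²)/(EG − F²) = 60/(10000*u^4 + 7200*u^2*v^2 + 200*u^2 + 1296*v^4 + 72*v^2 + 1). At (u, v) = (3, 2): K = 12/218405.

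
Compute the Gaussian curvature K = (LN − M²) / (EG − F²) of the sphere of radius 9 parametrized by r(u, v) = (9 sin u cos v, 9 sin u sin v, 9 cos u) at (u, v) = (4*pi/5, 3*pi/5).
K = 1/81

Coefficients of the first fundamental form: E = 81, F = 0, G = 81*sin(u)^2.
Coefficients of the second fundamental form: L = -9*sin(u)/Abs(sin(u)), M = 0, N = -9*sin(u)^3/Abs(sin(u)).
Assemble K = (LN − M²)/(EG − F²) = 1/81. At (u, v) = (4*pi/5, 3*pi/5): K = 1/81.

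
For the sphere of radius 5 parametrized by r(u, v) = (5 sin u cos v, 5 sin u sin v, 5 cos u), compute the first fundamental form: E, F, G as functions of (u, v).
E = 25;  F = 0;  G = 25*sin(u)^2

Compute partials: r_u = (5*cos(u)*cos(v), 5*sin(v)*cos(u), -5*sin(u)), r_v = (-5*sin(u)*sin(v), 5*sin(u)*cos(v), 0). Then
  E = r_u · r_u = 25,
  F = r_u · r_v = 0,
  G = r_v · r_v = 25*sin(u)^2.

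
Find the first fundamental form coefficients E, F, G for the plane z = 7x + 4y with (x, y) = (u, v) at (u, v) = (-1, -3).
E = 50;  F = 28;  G = 17

Partials: r_u = (1, 0, 7), r_v = (0, 1, 4). As functions of (u, v):
  E = r_u · r_u = 50,
  F = r_u · r_v = 28,
  G = r_v · r_v = 17.
Evaluating at (u, v) = (-1, -3): E = 50, F = 28, G = 17.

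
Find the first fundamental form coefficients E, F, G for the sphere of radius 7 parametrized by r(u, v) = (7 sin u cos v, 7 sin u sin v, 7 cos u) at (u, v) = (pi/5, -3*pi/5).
E = 49;  F = 0;  G = 245/8 - 49*sqrt(5)/8

Partials: r_u = (7*cos(u)*cos(v), 7*sin(v)*cos(u), -7*sin(u)), r_v = (-7*sin(u)*sin(v), 7*sin(u)*cos(v), 0). As functions of (u, v):
  E = r_u · r_u = 49,
  F = r_u · r_v = 0,
  G = r_v · r_v = 49*sin(u)^2.
Evaluating at (u, v) = (pi/5, -3*pi/5): E = 49, F = 0, G = 245/8 - 49*sqrt(5)/8.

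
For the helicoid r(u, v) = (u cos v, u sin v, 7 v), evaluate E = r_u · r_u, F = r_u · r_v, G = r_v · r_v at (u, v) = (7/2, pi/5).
E = 1;  F = 0;  G = 245/4

Partials: r_u = (cos(v), sin(v), 0), r_v = (-u*sin(v), u*cos(v), 7). As functions of (u, v):
  E = r_u · r_u = 1,
  F = r_u · r_v = 0,
  G = r_v · r_v = u^2 + 49.
Evaluating at (u, v) = (7/2, pi/5): E = 1, F = 0, G = 245/4.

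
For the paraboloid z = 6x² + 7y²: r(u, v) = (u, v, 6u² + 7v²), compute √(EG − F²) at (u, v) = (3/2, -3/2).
√(EG − F²)|_{(3/2, -3/2)} = sqrt(766)

E = 144*u^2 + 1, F = 168*u*v, G = 196*v^2 + 1; EG − F² = 144*u^2 + 196*v^2 + 1; √(EG − F²) = sqrt(144*u^2 + 196*v^2 + 1). At the given point: sqrt(766).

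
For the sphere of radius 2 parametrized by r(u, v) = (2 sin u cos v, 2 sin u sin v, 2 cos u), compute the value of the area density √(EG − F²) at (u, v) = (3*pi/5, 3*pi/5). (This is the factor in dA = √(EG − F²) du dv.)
√(EG − F²)|_{(3*pi/5, 3*pi/5)} = sqrt(2*sqrt(5) + 10)

E = 4, F = 0, G = 4*sin(u)^2, so EG − F² = 16*sin(u)^2. Taking the positive square root: √(EG − F²) = 4*Abs(sin(u)). At (u, v) = (3*pi/5, 3*pi/5): sqrt(2*sqrt(5) + 10).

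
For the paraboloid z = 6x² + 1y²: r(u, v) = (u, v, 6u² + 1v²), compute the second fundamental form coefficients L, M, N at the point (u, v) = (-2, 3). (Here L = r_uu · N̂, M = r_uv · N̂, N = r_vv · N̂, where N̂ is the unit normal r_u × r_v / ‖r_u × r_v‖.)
L = 12*sqrt(613)/613;  M = 0;  N = 2*sqrt(613)/613

Compute the unit normal N̂(u, v) = (-12*u/sqrt(144*u^2 + 4*v^2 + 1), -2*v/sqrt(144*u^2 + 4*v^2 + 1), 1/sqrt(144*u^2 + 4*v^2 + 1)), and the second partials r_uu, r_uv, r_vv. Take dot products:
  L(u, v) = r_uu · N̂ = 12/sqrt(144*u^2 + 4*v^2 + 1),
  M(u, v) = r_uv · N̂ = 0,
  N(u, v) = r_vv · N̂ = 2/sqrt(144*u^2 + 4*v^2 + 1).
Evaluating at (u, v) = (-2, 3):
  L = 12*sqrt(613)/613, M = 0, N = 2*sqrt(613)/613.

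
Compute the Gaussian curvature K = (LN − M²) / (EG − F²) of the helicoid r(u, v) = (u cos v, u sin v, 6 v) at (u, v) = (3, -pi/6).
K = -4/225

Coefficients of the first fundamental form: E = 1, F = 0, G = u^2 + 36.
Coefficients of the second fundamental form: L = 0, M = -6/sqrt(u^2 + 36), N = 0.
Assemble K = (LN − M²)/(EG − F²) = -36/(u^2 + 36)^2. At (u, v) = (3, -pi/6): K = -4/225.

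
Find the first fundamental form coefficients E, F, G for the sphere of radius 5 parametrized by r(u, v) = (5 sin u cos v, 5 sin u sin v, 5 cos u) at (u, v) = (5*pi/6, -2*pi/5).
E = 25;  F = 0;  G = 25/4

Partials: r_u = (5*cos(u)*cos(v), 5*sin(v)*cos(u), -5*sin(u)), r_v = (-5*sin(u)*sin(v), 5*sin(u)*cos(v), 0). As functions of (u, v):
  E = r_u · r_u = 25,
  F = r_u · r_v = 0,
  G = r_v · r_v = 25*sin(u)^2.
Evaluating at (u, v) = (5*pi/6, -2*pi/5): E = 25, F = 0, G = 25/4.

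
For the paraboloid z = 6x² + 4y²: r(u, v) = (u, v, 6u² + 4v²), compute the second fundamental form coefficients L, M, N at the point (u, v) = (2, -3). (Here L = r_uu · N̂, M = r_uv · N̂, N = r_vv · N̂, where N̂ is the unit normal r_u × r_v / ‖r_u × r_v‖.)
L = 12*sqrt(1153)/1153;  M = 0;  N = 8*sqrt(1153)/1153

Compute the unit normal N̂(u, v) = (-12*u/sqrt(144*u^2 + 64*v^2 + 1), -8*v/sqrt(144*u^2 + 64*v^2 + 1), 1/sqrt(144*u^2 + 64*v^2 + 1)), and the second partials r_uu, r_uv, r_vv. Take dot products:
  L(u, v) = r_uu · N̂ = 12/sqrt(144*u^2 + 64*v^2 + 1),
  M(u, v) = r_uv · N̂ = 0,
  N(u, v) = r_vv · N̂ = 8/sqrt(144*u^2 + 64*v^2 + 1).
Evaluating at (u, v) = (2, -3):
  L = 12*sqrt(1153)/1153, M = 0, N = 8*sqrt(1153)/1153.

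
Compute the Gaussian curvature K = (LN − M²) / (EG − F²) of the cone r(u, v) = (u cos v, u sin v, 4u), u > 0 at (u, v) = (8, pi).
K = 0

Coefficients of the first fundamental form: E = 17, F = 0, G = u^2.
Coefficients of the second fundamental form: L = 0, M = 0, N = 4*sqrt(17)*u^2/(17*Abs(u)).
Assemble K = (LN − M²)/(EG − F²) = 0. At (u, v) = (8, pi): K = 0.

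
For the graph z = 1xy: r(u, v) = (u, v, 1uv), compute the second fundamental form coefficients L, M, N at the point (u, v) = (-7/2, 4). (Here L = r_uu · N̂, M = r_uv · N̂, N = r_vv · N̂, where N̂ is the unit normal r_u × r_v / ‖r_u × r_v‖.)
L = 0;  M = 2*sqrt(13)/39;  N = 0

Compute the unit normal N̂(u, v) = (-v/sqrt(u^2 + v^2 + 1), -u/sqrt(u^2 + v^2 + 1), 1/sqrt(u^2 + v^2 + 1)), and the second partials r_uu, r_uv, r_vv. Take dot products:
  L(u, v) = r_uu · N̂ = 0,
  M(u, v) = r_uv · N̂ = 1/sqrt(u^2 + v^2 + 1),
  N(u, v) = r_vv · N̂ = 0.
Evaluating at (u, v) = (-7/2, 4):
  L = 0, M = 2*sqrt(13)/39, N = 0.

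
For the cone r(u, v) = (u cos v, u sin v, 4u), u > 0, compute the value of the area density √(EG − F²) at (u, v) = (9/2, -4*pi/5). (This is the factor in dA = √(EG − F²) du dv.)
√(EG − F²)|_{(9/2, -4*pi/5)} = 9*sqrt(17)/2

E = 17, F = 0, G = u^2, so EG − F² = 17*u^2. Taking the positive square root: √(EG − F²) = sqrt(17)*Abs(u). At (u, v) = (9/2, -4*pi/5): 9*sqrt(17)/2.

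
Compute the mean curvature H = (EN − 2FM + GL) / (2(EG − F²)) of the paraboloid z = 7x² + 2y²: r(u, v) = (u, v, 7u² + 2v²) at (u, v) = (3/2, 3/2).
H = 1143*sqrt(478)/228484

With E = 196*u^2 + 1, F = 56*u*v, G = 16*v^2 + 1, L = 14/sqrt(196*u^2 + 16*v^2 + 1), M = 0, N = 4/sqrt(196*u^2 + 16*v^2 + 1), assemble
  H = (EN − 2FM + GL) / (2(EG − F²)) = (392*u^2 + 112*v^2 + 9)/(196*u^2 + 16*v^2 + 1)^(3/2).
At (u, v) = (3/2, 3/2): H = 1143*sqrt(478)/228484.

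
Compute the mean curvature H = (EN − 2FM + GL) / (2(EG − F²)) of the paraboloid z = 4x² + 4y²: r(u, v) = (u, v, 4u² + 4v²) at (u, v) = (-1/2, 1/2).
H = 136*sqrt(33)/1089

With E = 64*u^2 + 1, F = 64*u*v, G = 64*v^2 + 1, L = 8/sqrt(64*u^2 + 64*v^2 + 1), M = 0, N = 8/sqrt(64*u^2 + 64*v^2 + 1), assemble
  H = (EN − 2FM + GL) / (2(EG − F²)) = 8*(32*u^2 + 32*v^2 + 1)/(64*u^2 + 64*v^2 + 1)^(3/2).
At (u, v) = (-1/2, 1/2): H = 136*sqrt(33)/1089.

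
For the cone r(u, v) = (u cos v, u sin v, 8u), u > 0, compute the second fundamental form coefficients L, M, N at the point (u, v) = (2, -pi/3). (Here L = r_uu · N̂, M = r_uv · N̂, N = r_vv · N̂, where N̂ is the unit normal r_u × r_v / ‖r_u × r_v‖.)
L = 0;  M = 0;  N = 16*sqrt(65)/65

Compute the unit normal N̂(u, v) = (-8*sqrt(65)*u*cos(v)/(65*Abs(u)), -8*sqrt(65)*u*sin(v)/(65*Abs(u)), sqrt(65)*u/(65*Abs(u))), and the second partials r_uu, r_uv, r_vv. Take dot products:
  L(u, v) = r_uu · N̂ = 0,
  M(u, v) = r_uv · N̂ = 0,
  N(u, v) = r_vv · N̂ = 8*sqrt(65)*u^2/(65*Abs(u)).
Evaluating at (u, v) = (2, -pi/3):
  L = 0, M = 0, N = 16*sqrt(65)/65.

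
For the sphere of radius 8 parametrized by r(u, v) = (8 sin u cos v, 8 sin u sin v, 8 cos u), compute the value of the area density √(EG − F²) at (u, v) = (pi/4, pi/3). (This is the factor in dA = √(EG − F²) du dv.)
√(EG − F²)|_{(pi/4, pi/3)} = 32*sqrt(2)

E = 64, F = 0, G = 64*sin(u)^2, so EG − F² = 4096*sin(u)^2. Taking the positive square root: √(EG − F²) = 64*Abs(sin(u)). At (u, v) = (pi/4, pi/3): 32*sqrt(2).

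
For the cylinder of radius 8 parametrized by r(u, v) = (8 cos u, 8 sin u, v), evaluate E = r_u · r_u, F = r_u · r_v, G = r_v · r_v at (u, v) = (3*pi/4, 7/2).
E = 64;  F = 0;  G = 1

Partials: r_u = (-8*sin(u), 8*cos(u), 0), r_v = (0, 0, 1). As functions of (u, v):
  E = r_u · r_u = 64,
  F = r_u · r_v = 0,
  G = r_v · r_v = 1.
Evaluating at (u, v) = (3*pi/4, 7/2): E = 64, F = 0, G = 1.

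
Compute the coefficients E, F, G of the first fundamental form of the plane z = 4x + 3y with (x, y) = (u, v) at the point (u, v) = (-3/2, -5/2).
E = 17;  F = 12;  G = 10

Partials: r_u = (1, 0, 4), r_v = (0, 1, 3). As functions of (u, v):
  E = r_u · r_u = 17,
  F = r_u · r_v = 12,
  G = r_v · r_v = 10.
Evaluating at (u, v) = (-3/2, -5/2): E = 17, F = 12, G = 10.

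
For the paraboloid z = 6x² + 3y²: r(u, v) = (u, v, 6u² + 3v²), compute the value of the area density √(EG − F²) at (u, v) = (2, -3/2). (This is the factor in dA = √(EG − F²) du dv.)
√(EG − F²)|_{(2, -3/2)} = sqrt(658)

E = 144*u^2 + 1, F = 72*u*v, G = 36*v^2 + 1, so EG − F² = 144*u^2 + 36*v^2 + 1. Taking the positive square root: √(EG − F²) = sqrt(144*u^2 + 36*v^2 + 1). At (u, v) = (2, -3/2): sqrt(658).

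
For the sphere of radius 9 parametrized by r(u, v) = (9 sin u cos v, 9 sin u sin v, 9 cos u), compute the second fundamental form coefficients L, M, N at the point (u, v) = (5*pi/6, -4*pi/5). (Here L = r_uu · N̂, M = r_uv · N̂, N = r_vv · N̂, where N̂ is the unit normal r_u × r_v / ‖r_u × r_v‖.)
L = -9;  M = 0;  N = -9/4

Compute the unit normal N̂(u, v) = (sin(u)^2*cos(v)/Abs(sin(u)), sin(u)^2*sin(v)/Abs(sin(u)), sin(2*u)/(2*Abs(sin(u)))), and the second partials r_uu, r_uv, r_vv. Take dot products:
  L(u, v) = r_uu · N̂ = -9*sin(u)/Abs(sin(u)),
  M(u, v) = r_uv · N̂ = 0,
  N(u, v) = r_vv · N̂ = -9*sin(u)^3/Abs(sin(u)).
Evaluating at (u, v) = (5*pi/6, -4*pi/5):
  L = -9, M = 0, N = -9/4.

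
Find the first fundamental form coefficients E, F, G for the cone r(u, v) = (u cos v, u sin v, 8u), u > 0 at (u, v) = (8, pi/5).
E = 65;  F = 0;  G = 64

Partials: r_u = (cos(v), sin(v), 8), r_v = (-u*sin(v), u*cos(v), 0). As functions of (u, v):
  E = r_u · r_u = 65,
  F = r_u · r_v = 0,
  G = r_v · r_v = u^2.
Evaluating at (u, v) = (8, pi/5): E = 65, F = 0, G = 64.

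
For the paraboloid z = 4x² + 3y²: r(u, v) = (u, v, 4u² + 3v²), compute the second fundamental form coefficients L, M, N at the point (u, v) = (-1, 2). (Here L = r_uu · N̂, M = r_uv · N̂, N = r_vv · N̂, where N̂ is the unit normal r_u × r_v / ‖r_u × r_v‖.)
L = 8*sqrt(209)/209;  M = 0;  N = 6*sqrt(209)/209

Compute the unit normal N̂(u, v) = (-8*u/sqrt(64*u^2 + 36*v^2 + 1), -6*v/sqrt(64*u^2 + 36*v^2 + 1), 1/sqrt(64*u^2 + 36*v^2 + 1)), and the second partials r_uu, r_uv, r_vv. Take dot products:
  L(u, v) = r_uu · N̂ = 8/sqrt(64*u^2 + 36*v^2 + 1),
  M(u, v) = r_uv · N̂ = 0,
  N(u, v) = r_vv · N̂ = 6/sqrt(64*u^2 + 36*v^2 + 1).
Evaluating at (u, v) = (-1, 2):
  L = 8*sqrt(209)/209, M = 0, N = 6*sqrt(209)/209.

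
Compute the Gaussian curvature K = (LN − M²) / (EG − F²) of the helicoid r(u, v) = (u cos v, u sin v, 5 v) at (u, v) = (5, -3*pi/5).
K = -1/100

Coefficients of the first fundamental form: E = 1, F = 0, G = u^2 + 25.
Coefficients of the second fundamental form: L = 0, M = -5/sqrt(u^2 + 25), N = 0.
Assemble K = (LN − M²)/(EG − F²) = -25/(u^2 + 25)^2. At (u, v) = (5, -3*pi/5): K = -1/100.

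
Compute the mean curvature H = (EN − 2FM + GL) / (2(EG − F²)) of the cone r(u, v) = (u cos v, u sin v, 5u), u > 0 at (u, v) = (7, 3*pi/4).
H = 5*sqrt(26)/364

With E = 26, F = 0, G = u^2, L = 0, M = 0, N = 5*sqrt(26)*u^2/(26*Abs(u)), assemble
  H = (EN − 2FM + GL) / (2(EG − F²)) = 5*sqrt(26)/(52*Abs(u)).
At (u, v) = (7, 3*pi/4): H = 5*sqrt(26)/364.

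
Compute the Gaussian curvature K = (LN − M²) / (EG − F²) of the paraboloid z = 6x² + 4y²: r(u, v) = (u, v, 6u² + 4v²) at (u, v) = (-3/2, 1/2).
K = 96/116281

Coefficients of the first fundamental form: E = 144*u^2 + 1, F = 96*u*v, G = 64*v^2 + 1.
Coefficients of the second fundamental form: L = 12/sqrt(144*u^2 + 64*v^2 + 1), M = 0, N = 8/sqrt(144*u^2 + 64*v^2 + 1).
Assemble K = (LN − M²)/(EG − F²) = 96/(20736*u^4 + 18432*u^2*v^2 + 288*u^2 + 4096*v^4 + 128*v^2 + 1). At (u, v) = (-3/2, 1/2): K = 96/116281.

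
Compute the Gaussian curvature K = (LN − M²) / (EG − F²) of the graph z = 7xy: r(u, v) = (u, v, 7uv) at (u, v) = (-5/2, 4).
K = -784/19053225

Coefficients of the first fundamental form: E = 49*v^2 + 1, F = 49*u*v, G = 49*u^2 + 1.
Coefficients of the second fundamental form: L = 0, M = 7/sqrt(49*u^2 + 49*v^2 + 1), N = 0.
Assemble K = (LN − M²)/(EG − F²) = -49/(2401*u^4 + 4802*u^2*v^2 + 98*u^2 + 2401*v^4 + 98*v^2 + 1). At (u, v) = (-5/2, 4): K = -784/19053225.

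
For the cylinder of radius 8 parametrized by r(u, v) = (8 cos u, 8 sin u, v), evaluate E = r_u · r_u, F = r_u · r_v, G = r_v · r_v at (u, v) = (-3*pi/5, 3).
E = 64;  F = 0;  G = 1

Partials: r_u = (-8*sin(u), 8*cos(u), 0), r_v = (0, 0, 1). As functions of (u, v):
  E = r_u · r_u = 64,
  F = r_u · r_v = 0,
  G = r_v · r_v = 1.
Evaluating at (u, v) = (-3*pi/5, 3): E = 64, F = 0, G = 1.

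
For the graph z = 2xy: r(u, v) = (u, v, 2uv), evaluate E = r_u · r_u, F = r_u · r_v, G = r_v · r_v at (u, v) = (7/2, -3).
E = 37;  F = -42;  G = 50

Partials: r_u = (1, 0, 2*v), r_v = (0, 1, 2*u). As functions of (u, v):
  E = r_u · r_u = 4*v^2 + 1,
  F = r_u · r_v = 4*u*v,
  G = r_v · r_v = 4*u^2 + 1.
Evaluating at (u, v) = (7/2, -3): E = 37, F = -42, G = 50.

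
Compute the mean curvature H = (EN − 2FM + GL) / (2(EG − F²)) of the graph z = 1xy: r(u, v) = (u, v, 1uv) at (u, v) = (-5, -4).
H = -5*sqrt(42)/441

With E = v^2 + 1, F = u*v, G = u^2 + 1, L = 0, M = 1/sqrt(u^2 + v^2 + 1), N = 0, assemble
  H = (EN − 2FM + GL) / (2(EG − F²)) = -u*v/(u^2 + v^2 + 1)^(3/2).
At (u, v) = (-5, -4): H = -5*sqrt(42)/441.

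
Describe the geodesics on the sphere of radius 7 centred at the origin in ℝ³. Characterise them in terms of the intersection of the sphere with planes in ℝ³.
Geodesics on the sphere of radius 7 are great circles — circles of radius 7 obtained as the intersection of the sphere with planes through the origin (the centre of the sphere).

A curve α(t) of nonzero constant speed on the sphere of radius 7 is a geodesic iff its acceleration α̈ is everywhere normal to the surface, i.e. parallel to the radial vector α(t). Then d/dt(α × α̇) = α̇ × α̇ + α × α̈ = 0, so α × α̇ is a constant vector n ≠ 0 and α(t) · n = 0 for all t: α lies in the plane through the origin with normal n. The intersection of that plane with the sphere is a circle of radius 7 (a great circle). Conversely, a great circle traversed at constant speed has centripetal acceleration pointing at the origin, hence normal to the sphere, so every great circle is a geodesic.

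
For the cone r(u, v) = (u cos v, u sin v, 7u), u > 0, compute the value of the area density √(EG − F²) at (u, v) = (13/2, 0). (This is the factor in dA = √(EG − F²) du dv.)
√(EG − F²)|_{(13/2, 0)} = 65*sqrt(2)/2

E = 50, F = 0, G = u^2, so EG − F² = 50*u^2. Taking the positive square root: √(EG − F²) = 5*sqrt(2)*Abs(u). At (u, v) = (13/2, 0): 65*sqrt(2)/2.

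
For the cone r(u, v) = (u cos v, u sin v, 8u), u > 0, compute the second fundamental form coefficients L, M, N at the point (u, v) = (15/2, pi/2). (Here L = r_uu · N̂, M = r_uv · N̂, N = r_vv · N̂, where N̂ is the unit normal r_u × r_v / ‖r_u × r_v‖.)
L = 0;  M = 0;  N = 12*sqrt(65)/13

Compute the unit normal N̂(u, v) = (-8*sqrt(65)*u*cos(v)/(65*Abs(u)), -8*sqrt(65)*u*sin(v)/(65*Abs(u)), sqrt(65)*u/(65*Abs(u))), and the second partials r_uu, r_uv, r_vv. Take dot products:
  L(u, v) = r_uu · N̂ = 0,
  M(u, v) = r_uv · N̂ = 0,
  N(u, v) = r_vv · N̂ = 8*sqrt(65)*u^2/(65*Abs(u)).
Evaluating at (u, v) = (15/2, pi/2):
  L = 0, M = 0, N = 12*sqrt(65)/13.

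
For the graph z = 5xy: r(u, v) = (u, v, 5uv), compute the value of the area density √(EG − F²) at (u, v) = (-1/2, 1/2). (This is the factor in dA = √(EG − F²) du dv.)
√(EG − F²)|_{(-1/2, 1/2)} = 3*sqrt(6)/2

E = 25*v^2 + 1, F = 25*u*v, G = 25*u^2 + 1, so EG − F² = 25*u^2 + 25*v^2 + 1. Taking the positive square root: √(EG − F²) = sqrt(25*u^2 + 25*v^2 + 1). At (u, v) = (-1/2, 1/2): 3*sqrt(6)/2.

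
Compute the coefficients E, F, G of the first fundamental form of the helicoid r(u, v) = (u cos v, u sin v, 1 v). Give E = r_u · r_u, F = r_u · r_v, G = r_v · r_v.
E = 1;  F = 0;  G = u^2 + 1

Compute partials: r_u = (cos(v), sin(v), 0), r_v = (-u*sin(v), u*cos(v), 1). Then
  E = r_u · r_u = 1,
  F = r_u · r_v = 0,
  G = r_v · r_v = u^2 + 1.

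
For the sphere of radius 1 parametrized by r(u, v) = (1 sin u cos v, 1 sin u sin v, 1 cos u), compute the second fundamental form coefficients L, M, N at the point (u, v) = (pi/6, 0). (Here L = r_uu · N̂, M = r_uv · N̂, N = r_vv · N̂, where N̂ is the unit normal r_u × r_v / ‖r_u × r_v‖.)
L = -1;  M = 0;  N = -1/4

Compute the unit normal N̂(u, v) = (sin(u)^2*cos(v)/Abs(sin(u)), sin(u)^2*sin(v)/Abs(sin(u)), sin(2*u)/(2*Abs(sin(u)))), and the second partials r_uu, r_uv, r_vv. Take dot products:
  L(u, v) = r_uu · N̂ = -sin(u)/Abs(sin(u)),
  M(u, v) = r_uv · N̂ = 0,
  N(u, v) = r_vv · N̂ = -sin(u)^3/Abs(sin(u)).
Evaluating at (u, v) = (pi/6, 0):
  L = -1, M = 0, N = -1/4.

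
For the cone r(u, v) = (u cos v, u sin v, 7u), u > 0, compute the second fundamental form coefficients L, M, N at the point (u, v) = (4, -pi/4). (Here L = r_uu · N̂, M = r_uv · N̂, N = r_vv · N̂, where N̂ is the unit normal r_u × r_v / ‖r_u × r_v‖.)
L = 0;  M = 0;  N = 14*sqrt(2)/5

Compute the unit normal N̂(u, v) = (-7*sqrt(2)*u*cos(v)/(10*Abs(u)), -7*sqrt(2)*u*sin(v)/(10*Abs(u)), sqrt(2)*u/(10*Abs(u))), and the second partials r_uu, r_uv, r_vv. Take dot products:
  L(u, v) = r_uu · N̂ = 0,
  M(u, v) = r_uv · N̂ = 0,
  N(u, v) = r_vv · N̂ = 7*sqrt(2)*u^2/(10*Abs(u)).
Evaluating at (u, v) = (4, -pi/4):
  L = 0, M = 0, N = 14*sqrt(2)/5.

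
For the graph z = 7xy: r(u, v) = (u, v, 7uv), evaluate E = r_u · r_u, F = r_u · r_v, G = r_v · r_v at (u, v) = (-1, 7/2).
E = 2405/4;  F = -343/2;  G = 50

Partials: r_u = (1, 0, 7*v), r_v = (0, 1, 7*u). As functions of (u, v):
  E = r_u · r_u = 49*v^2 + 1,
  F = r_u · r_v = 49*u*v,
  G = r_v · r_v = 49*u^2 + 1.
Evaluating at (u, v) = (-1, 7/2): E = 2405/4, F = -343/2, G = 50.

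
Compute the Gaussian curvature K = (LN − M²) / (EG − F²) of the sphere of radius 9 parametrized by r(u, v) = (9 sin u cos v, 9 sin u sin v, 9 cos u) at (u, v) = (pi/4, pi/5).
K = 1/81

Coefficients of the first fundamental form: E = 81, F = 0, G = 81*sin(u)^2.
Coefficients of the second fundamental form: L = -9*sin(u)/Abs(sin(u)), M = 0, N = -9*sin(u)^3/Abs(sin(u)).
Assemble K = (LN − M²)/(EG − F²) = 1/81. At (u, v) = (pi/4, pi/5): K = 1/81.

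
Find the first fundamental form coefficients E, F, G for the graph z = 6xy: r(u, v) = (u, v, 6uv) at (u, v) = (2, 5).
E = 901;  F = 360;  G = 145

Partials: r_u = (1, 0, 6*v), r_v = (0, 1, 6*u). As functions of (u, v):
  E = r_u · r_u = 36*v^2 + 1,
  F = r_u · r_v = 36*u*v,
  G = r_v · r_v = 36*u^2 + 1.
Evaluating at (u, v) = (2, 5): E = 901, F = 360, G = 145.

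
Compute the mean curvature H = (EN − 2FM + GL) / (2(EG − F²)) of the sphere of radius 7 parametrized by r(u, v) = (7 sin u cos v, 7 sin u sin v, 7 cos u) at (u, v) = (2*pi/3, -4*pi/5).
H = -1/7

With E = 49, F = 0, G = 49*sin(u)^2, L = -7*sin(u)/Abs(sin(u)), M = 0, N = -7*sin(u)^3/Abs(sin(u)), assemble
  H = (EN − 2FM + GL) / (2(EG − F²)) = -sin(u)/(7*Abs(sin(u))).
At (u, v) = (2*pi/3, -4*pi/5): H = -1/7.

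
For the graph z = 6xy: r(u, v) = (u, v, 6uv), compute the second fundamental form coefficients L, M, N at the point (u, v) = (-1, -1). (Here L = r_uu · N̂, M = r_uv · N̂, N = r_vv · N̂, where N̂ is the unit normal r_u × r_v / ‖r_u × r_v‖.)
L = 0;  M = 6*sqrt(73)/73;  N = 0

Compute the unit normal N̂(u, v) = (-6*v/sqrt(36*u^2 + 36*v^2 + 1), -6*u/sqrt(36*u^2 + 36*v^2 + 1), 1/sqrt(36*u^2 + 36*v^2 + 1)), and the second partials r_uu, r_uv, r_vv. Take dot products:
  L(u, v) = r_uu · N̂ = 0,
  M(u, v) = r_uv · N̂ = 6/sqrt(36*u^2 + 36*v^2 + 1),
  N(u, v) = r_vv · N̂ = 0.
Evaluating at (u, v) = (-1, -1):
  L = 0, M = 6*sqrt(73)/73, N = 0.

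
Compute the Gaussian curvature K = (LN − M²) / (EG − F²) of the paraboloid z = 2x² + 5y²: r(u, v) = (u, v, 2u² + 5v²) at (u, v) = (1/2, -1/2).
K = 2/45

Coefficients of the first fundamental form: E = 16*u^2 + 1, F = 40*u*v, G = 100*v^2 + 1.
Coefficients of the second fundamental form: L = 4/sqrt(16*u^2 + 100*v^2 + 1), M = 0, N = 10/sqrt(16*u^2 + 100*v^2 + 1).
Assemble K = (LN − M²)/(EG − F²) = 40/(256*u^4 + 3200*u^2*v^2 + 32*u^2 + 10000*v^4 + 200*v^2 + 1). At (u, v) = (1/2, -1/2): K = 2/45.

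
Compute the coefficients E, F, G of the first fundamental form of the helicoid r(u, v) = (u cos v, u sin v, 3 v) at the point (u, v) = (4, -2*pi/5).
E = 1;  F = 0;  G = 25

Partials: r_u = (cos(v), sin(v), 0), r_v = (-u*sin(v), u*cos(v), 3). As functions of (u, v):
  E = r_u · r_u = 1,
  F = r_u · r_v = 0,
  G = r_v · r_v = u^2 + 9.
Evaluating at (u, v) = (4, -2*pi/5): E = 1, F = 0, G = 25.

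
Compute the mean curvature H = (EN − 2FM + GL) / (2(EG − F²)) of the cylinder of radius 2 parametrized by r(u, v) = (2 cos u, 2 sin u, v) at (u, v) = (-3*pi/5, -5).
H = -1/4

With E = 4, F = 0, G = 1, L = -2, M = 0, N = 0, assemble
  H = (EN − 2FM + GL) / (2(EG − F²)) = -1/4.
At (u, v) = (-3*pi/5, -5): H = -1/4.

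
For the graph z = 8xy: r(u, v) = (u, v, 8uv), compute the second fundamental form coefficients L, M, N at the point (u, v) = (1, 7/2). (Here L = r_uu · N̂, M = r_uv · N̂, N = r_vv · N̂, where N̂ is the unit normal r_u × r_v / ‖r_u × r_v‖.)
L = 0;  M = 8*sqrt(849)/849;  N = 0

Compute the unit normal N̂(u, v) = (-8*v/sqrt(64*u^2 + 64*v^2 + 1), -8*u/sqrt(64*u^2 + 64*v^2 + 1), 1/sqrt(64*u^2 + 64*v^2 + 1)), and the second partials r_uu, r_uv, r_vv. Take dot products:
  L(u, v) = r_uu · N̂ = 0,
  M(u, v) = r_uv · N̂ = 8/sqrt(64*u^2 + 64*v^2 + 1),
  N(u, v) = r_vv · N̂ = 0.
Evaluating at (u, v) = (1, 7/2):
  L = 0, M = 8*sqrt(849)/849, N = 0.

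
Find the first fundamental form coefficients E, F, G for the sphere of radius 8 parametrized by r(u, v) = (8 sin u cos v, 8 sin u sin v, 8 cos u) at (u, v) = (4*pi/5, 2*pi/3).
E = 64;  F = 0;  G = 40 - 8*sqrt(5)

Partials: r_u = (8*cos(u)*cos(v), 8*sin(v)*cos(u), -8*sin(u)), r_v = (-8*sin(u)*sin(v), 8*sin(u)*cos(v), 0). As functions of (u, v):
  E = r_u · r_u = 64,
  F = r_u · r_v = 0,
  G = r_v · r_v = 64*sin(u)^2.
Evaluating at (u, v) = (4*pi/5, 2*pi/3): E = 64, F = 0, G = 40 - 8*sqrt(5).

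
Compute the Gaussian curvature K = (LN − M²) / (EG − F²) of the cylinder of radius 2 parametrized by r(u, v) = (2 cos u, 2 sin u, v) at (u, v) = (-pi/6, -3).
K = 0

Coefficients of the first fundamental form: E = 4, F = 0, G = 1.
Coefficients of the second fundamental form: L = -2, M = 0, N = 0.
Assemble K = (LN − M²)/(EG − F²) = 0. At (u, v) = (-pi/6, -3): K = 0.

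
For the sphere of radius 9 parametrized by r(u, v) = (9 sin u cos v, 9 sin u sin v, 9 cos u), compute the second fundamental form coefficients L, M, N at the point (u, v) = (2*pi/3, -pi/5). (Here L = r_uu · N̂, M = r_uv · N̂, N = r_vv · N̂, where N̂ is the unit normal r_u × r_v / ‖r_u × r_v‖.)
L = -9;  M = 0;  N = -27/4

Compute the unit normal N̂(u, v) = (sin(u)^2*cos(v)/Abs(sin(u)), sin(u)^2*sin(v)/Abs(sin(u)), sin(2*u)/(2*Abs(sin(u)))), and the second partials r_uu, r_uv, r_vv. Take dot products:
  L(u, v) = r_uu · N̂ = -9*sin(u)/Abs(sin(u)),
  M(u, v) = r_uv · N̂ = 0,
  N(u, v) = r_vv · N̂ = -9*sin(u)^3/Abs(sin(u)).
Evaluating at (u, v) = (2*pi/3, -pi/5):
  L = -9, M = 0, N = -27/4.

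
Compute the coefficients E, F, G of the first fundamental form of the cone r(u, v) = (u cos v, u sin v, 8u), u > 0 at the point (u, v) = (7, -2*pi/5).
E = 65;  F = 0;  G = 49

Partials: r_u = (cos(v), sin(v), 8), r_v = (-u*sin(v), u*cos(v), 0). As functions of (u, v):
  E = r_u · r_u = 65,
  F = r_u · r_v = 0,
  G = r_v · r_v = u^2.
Evaluating at (u, v) = (7, -2*pi/5): E = 65, F = 0, G = 49.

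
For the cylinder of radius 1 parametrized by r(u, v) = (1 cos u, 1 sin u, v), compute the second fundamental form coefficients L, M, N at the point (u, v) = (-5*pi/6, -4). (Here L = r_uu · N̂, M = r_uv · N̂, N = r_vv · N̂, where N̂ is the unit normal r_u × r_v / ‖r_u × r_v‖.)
L = -1;  M = 0;  N = 0

Compute the unit normal N̂(u, v) = (cos(u), sin(u), 0), and the second partials r_uu, r_uv, r_vv. Take dot products:
  L(u, v) = r_uu · N̂ = -1,
  M(u, v) = r_uv · N̂ = 0,
  N(u, v) = r_vv · N̂ = 0.
Evaluating at (u, v) = (-5*pi/6, -4):
  L = -1, M = 0, N = 0.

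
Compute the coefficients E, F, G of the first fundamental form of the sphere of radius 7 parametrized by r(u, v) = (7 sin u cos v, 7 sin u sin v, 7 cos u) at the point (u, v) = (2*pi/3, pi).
E = 49;  F = 0;  G = 147/4

Partials: r_u = (7*cos(u)*cos(v), 7*sin(v)*cos(u), -7*sin(u)), r_v = (-7*sin(u)*sin(v), 7*sin(u)*cos(v), 0). As functions of (u, v):
  E = r_u · r_u = 49,
  F = r_u · r_v = 0,
  G = r_v · r_v = 49*sin(u)^2.
Evaluating at (u, v) = (2*pi/3, pi): E = 49, F = 0, G = 147/4.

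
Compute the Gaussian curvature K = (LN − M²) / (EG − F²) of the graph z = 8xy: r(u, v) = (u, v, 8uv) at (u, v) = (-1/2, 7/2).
K = -64/641601

Coefficients of the first fundamental form: E = 64*v^2 + 1, F = 64*u*v, G = 64*u^2 + 1.
Coefficients of the second fundamental form: L = 0, M = 8/sqrt(64*u^2 + 64*v^2 + 1), N = 0.
Assemble K = (LN − M²)/(EG − F²) = -64/(4096*u^4 + 8192*u^2*v^2 + 128*u^2 + 4096*v^4 + 128*v^2 + 1). At (u, v) = (-1/2, 7/2): K = -64/641601.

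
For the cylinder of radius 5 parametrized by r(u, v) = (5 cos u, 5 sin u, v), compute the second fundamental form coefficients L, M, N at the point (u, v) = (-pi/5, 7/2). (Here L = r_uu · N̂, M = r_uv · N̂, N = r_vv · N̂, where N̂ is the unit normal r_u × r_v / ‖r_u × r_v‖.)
L = -5;  M = 0;  N = 0

Compute the unit normal N̂(u, v) = (cos(u), sin(u), 0), and the second partials r_uu, r_uv, r_vv. Take dot products:
  L(u, v) = r_uu · N̂ = -5,
  M(u, v) = r_uv · N̂ = 0,
  N(u, v) = r_vv · N̂ = 0.
Evaluating at (u, v) = (-pi/5, 7/2):
  L = -5, M = 0, N = 0.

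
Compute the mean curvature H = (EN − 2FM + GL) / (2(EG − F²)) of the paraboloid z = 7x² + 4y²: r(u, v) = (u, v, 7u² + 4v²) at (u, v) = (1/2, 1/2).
H = 29*sqrt(66)/396

With E = 196*u^2 + 1, F = 112*u*v, G = 64*v^2 + 1, L = 14/sqrt(196*u^2 + 64*v^2 + 1), M = 0, N = 8/sqrt(196*u^2 + 64*v^2 + 1), assemble
  H = (EN − 2FM + GL) / (2(EG − F²)) = (784*u^2 + 448*v^2 + 11)/(196*u^2 + 64*v^2 + 1)^(3/2).
At (u, v) = (1/2, 1/2): H = 29*sqrt(66)/396.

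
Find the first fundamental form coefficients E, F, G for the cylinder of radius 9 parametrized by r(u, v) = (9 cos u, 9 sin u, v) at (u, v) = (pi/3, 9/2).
E = 81;  F = 0;  G = 1

Partials: r_u = (-9*sin(u), 9*cos(u), 0), r_v = (0, 0, 1). As functions of (u, v):
  E = r_u · r_u = 81,
  F = r_u · r_v = 0,
  G = r_v · r_v = 1.
Evaluating at (u, v) = (pi/3, 9/2): E = 81, F = 0, G = 1.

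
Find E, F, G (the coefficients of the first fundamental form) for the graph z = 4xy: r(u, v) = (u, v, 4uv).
E = 16*v^2 + 1;  F = 16*u*v;  G = 16*u^2 + 1

Compute partials: r_u = (1, 0, 4*v), r_v = (0, 1, 4*u). Then
  E = r_u · r_u = 16*v^2 + 1,
  F = r_u · r_v = 16*u*v,
  G = r_v · r_v = 16*u^2 + 1.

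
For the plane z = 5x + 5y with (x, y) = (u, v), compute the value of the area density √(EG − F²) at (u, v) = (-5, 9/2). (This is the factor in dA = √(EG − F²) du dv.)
√(EG − F²)|_{(-5, 9/2)} = sqrt(51)

E = 26, F = 25, G = 26, so EG − F² = 51. Taking the positive square root: √(EG − F²) = sqrt(51). At (u, v) = (-5, 9/2): sqrt(51).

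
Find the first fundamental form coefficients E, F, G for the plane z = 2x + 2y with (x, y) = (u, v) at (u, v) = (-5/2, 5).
E = 5;  F = 4;  G = 5

Partials: r_u = (1, 0, 2), r_v = (0, 1, 2). As functions of (u, v):
  E = r_u · r_u = 5,
  F = r_u · r_v = 4,
  G = r_v · r_v = 5.
Evaluating at (u, v) = (-5/2, 5): E = 5, F = 4, G = 5.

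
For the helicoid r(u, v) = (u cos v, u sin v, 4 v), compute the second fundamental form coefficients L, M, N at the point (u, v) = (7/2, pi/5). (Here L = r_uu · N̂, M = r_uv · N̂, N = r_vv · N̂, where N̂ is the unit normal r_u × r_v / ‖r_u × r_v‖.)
L = 0;  M = -8*sqrt(113)/113;  N = 0

Compute the unit normal N̂(u, v) = (4*sin(v)/sqrt(u^2 + 16), -4*cos(v)/sqrt(u^2 + 16), u/sqrt(u^2 + 16)), and the second partials r_uu, r_uv, r_vv. Take dot products:
  L(u, v) = r_uu · N̂ = 0,
  M(u, v) = r_uv · N̂ = -4/sqrt(u^2 + 16),
  N(u, v) = r_vv · N̂ = 0.
Evaluating at (u, v) = (7/2, pi/5):
  L = 0, M = -8*sqrt(113)/113, N = 0.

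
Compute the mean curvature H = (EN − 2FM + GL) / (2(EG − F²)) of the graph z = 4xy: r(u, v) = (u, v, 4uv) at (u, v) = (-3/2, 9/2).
H = 432/6859

With E = 16*v^2 + 1, F = 16*u*v, G = 16*u^2 + 1, L = 0, M = 4/sqrt(16*u^2 + 16*v^2 + 1), N = 0, assemble
  H = (EN − 2FM + GL) / (2(EG − F²)) = -64*u*v/(16*u^2 + 16*v^2 + 1)^(3/2).
At (u, v) = (-3/2, 9/2): H = 432/6859.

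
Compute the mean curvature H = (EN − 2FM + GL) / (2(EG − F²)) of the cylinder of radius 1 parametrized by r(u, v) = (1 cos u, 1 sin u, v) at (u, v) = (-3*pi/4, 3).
H = -1/2

With E = 1, F = 0, G = 1, L = -1, M = 0, N = 0, assemble
  H = (EN − 2FM + GL) / (2(EG − F²)) = -1/2.
At (u, v) = (-3*pi/4, 3): H = -1/2.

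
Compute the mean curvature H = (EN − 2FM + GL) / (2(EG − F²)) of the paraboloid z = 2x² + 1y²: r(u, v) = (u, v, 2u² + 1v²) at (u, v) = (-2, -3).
H = 139*sqrt(101)/10201

With E = 16*u^2 + 1, F = 8*u*v, G = 4*v^2 + 1, L = 4/sqrt(16*u^2 + 4*v^2 + 1), M = 0, N = 2/sqrt(16*u^2 + 4*v^2 + 1), assemble
  H = (EN − 2FM + GL) / (2(EG − F²)) = (16*u^2 + 8*v^2 + 3)/(16*u^2 + 4*v^2 + 1)^(3/2).
At (u, v) = (-2, -3): H = 139*sqrt(101)/10201.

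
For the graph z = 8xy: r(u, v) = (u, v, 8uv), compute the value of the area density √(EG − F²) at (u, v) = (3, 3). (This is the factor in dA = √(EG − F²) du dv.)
√(EG − F²)|_{(3, 3)} = sqrt(1153)

E = 64*v^2 + 1, F = 64*u*v, G = 64*u^2 + 1, so EG − F² = 64*u^2 + 64*v^2 + 1. Taking the positive square root: √(EG − F²) = sqrt(64*u^2 + 64*v^2 + 1). At (u, v) = (3, 3): sqrt(1153).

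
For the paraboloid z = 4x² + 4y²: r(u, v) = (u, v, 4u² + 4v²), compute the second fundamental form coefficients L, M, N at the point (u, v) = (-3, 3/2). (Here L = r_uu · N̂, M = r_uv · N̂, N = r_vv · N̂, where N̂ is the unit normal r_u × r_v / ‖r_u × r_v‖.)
L = 8*sqrt(721)/721;  M = 0;  N = 8*sqrt(721)/721

Compute the unit normal N̂(u, v) = (-8*u/sqrt(64*u^2 + 64*v^2 + 1), -8*v/sqrt(64*u^2 + 64*v^2 + 1), 1/sqrt(64*u^2 + 64*v^2 + 1)), and the second partials r_uu, r_uv, r_vv. Take dot products:
  L(u, v) = r_uu · N̂ = 8/sqrt(64*u^2 + 64*v^2 + 1),
  M(u, v) = r_uv · N̂ = 0,
  N(u, v) = r_vv · N̂ = 8/sqrt(64*u^2 + 64*v^2 + 1).
Evaluating at (u, v) = (-3, 3/2):
  L = 8*sqrt(721)/721, M = 0, N = 8*sqrt(721)/721.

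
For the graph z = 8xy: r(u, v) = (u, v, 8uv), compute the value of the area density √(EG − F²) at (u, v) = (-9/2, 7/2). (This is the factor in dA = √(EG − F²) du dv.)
√(EG − F²)|_{(-9/2, 7/2)} = sqrt(2081)

E = 64*v^2 + 1, F = 64*u*v, G = 64*u^2 + 1, so EG − F² = 64*u^2 + 64*v^2 + 1. Taking the positive square root: √(EG − F²) = sqrt(64*u^2 + 64*v^2 + 1). At (u, v) = (-9/2, 7/2): sqrt(2081).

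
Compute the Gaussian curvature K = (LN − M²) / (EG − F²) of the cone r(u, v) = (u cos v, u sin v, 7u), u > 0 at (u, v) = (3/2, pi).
K = 0

Coefficients of the first fundamental form: E = 50, F = 0, G = u^2.
Coefficients of the second fundamental form: L = 0, M = 0, N = 7*sqrt(2)*u^2/(10*Abs(u)).
Assemble K = (LN − M²)/(EG − F²) = 0. At (u, v) = (3/2, pi): K = 0.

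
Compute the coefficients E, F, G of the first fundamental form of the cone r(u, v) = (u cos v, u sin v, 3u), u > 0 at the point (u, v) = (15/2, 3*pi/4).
E = 10;  F = 0;  G = 225/4

Partials: r_u = (cos(v), sin(v), 3), r_v = (-u*sin(v), u*cos(v), 0). As functions of (u, v):
  E = r_u · r_u = 10,
  F = r_u · r_v = 0,
  G = r_v · r_v = u^2.
Evaluating at (u, v) = (15/2, 3*pi/4): E = 10, F = 0, G = 225/4.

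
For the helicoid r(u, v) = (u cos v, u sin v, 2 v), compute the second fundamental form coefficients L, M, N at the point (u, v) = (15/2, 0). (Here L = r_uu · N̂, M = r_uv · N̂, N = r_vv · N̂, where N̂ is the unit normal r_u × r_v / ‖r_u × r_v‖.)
L = 0;  M = -4*sqrt(241)/241;  N = 0

Compute the unit normal N̂(u, v) = (2*sin(v)/sqrt(u^2 + 4), -2*cos(v)/sqrt(u^2 + 4), u/sqrt(u^2 + 4)), and the second partials r_uu, r_uv, r_vv. Take dot products:
  L(u, v) = r_uu · N̂ = 0,
  M(u, v) = r_uv · N̂ = -2/sqrt(u^2 + 4),
  N(u, v) = r_vv · N̂ = 0.
Evaluating at (u, v) = (15/2, 0):
  L = 0, M = -4*sqrt(241)/241, N = 0.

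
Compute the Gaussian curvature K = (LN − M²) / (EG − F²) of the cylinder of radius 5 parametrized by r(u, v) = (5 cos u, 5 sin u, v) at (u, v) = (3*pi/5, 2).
K = 0

Coefficients of the first fundamental form: E = 25, F = 0, G = 1.
Coefficients of the second fundamental form: L = -5, M = 0, N = 0.
Assemble K = (LN − M²)/(EG − F²) = 0. At (u, v) = (3*pi/5, 2): K = 0.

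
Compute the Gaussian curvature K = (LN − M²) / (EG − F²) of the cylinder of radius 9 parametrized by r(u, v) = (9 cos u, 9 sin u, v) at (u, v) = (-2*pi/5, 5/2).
K = 0

Coefficients of the first fundamental form: E = 81, F = 0, G = 1.
Coefficients of the second fundamental form: L = -9, M = 0, N = 0.
Assemble K = (LN − M²)/(EG − F²) = 0. At (u, v) = (-2*pi/5, 5/2): K = 0.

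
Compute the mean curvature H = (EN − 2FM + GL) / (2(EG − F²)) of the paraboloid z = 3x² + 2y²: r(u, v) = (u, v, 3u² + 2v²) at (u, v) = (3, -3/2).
H = 761/6859

With E = 36*u^2 + 1, F = 24*u*v, G = 16*v^2 + 1, L = 6/sqrt(36*u^2 + 16*v^2 + 1), M = 0, N = 4/sqrt(36*u^2 + 16*v^2 + 1), assemble
  H = (EN − 2FM + GL) / (2(EG − F²)) = (72*u^2 + 48*v^2 + 5)/(36*u^2 + 16*v^2 + 1)^(3/2).
At (u, v) = (3, -3/2): H = 761/6859.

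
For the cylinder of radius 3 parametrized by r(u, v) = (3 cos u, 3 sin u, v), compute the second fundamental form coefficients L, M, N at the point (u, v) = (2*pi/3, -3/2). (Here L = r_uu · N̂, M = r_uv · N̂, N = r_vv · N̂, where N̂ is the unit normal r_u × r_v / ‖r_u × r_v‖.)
L = -3;  M = 0;  N = 0

Compute the unit normal N̂(u, v) = (cos(u), sin(u), 0), and the second partials r_uu, r_uv, r_vv. Take dot products:
  L(u, v) = r_uu · N̂ = -3,
  M(u, v) = r_uv · N̂ = 0,
  N(u, v) = r_vv · N̂ = 0.
Evaluating at (u, v) = (2*pi/3, -3/2):
  L = -3, M = 0, N = 0.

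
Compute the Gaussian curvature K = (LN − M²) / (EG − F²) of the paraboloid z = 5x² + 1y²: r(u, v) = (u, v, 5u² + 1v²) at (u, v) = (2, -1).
K = 4/32805

Coefficients of the first fundamental form: E = 100*u^2 + 1, F = 20*u*v, G = 4*v^2 + 1.
Coefficients of the second fundamental form: L = 10/sqrt(100*u^2 + 4*v^2 + 1), M = 0, N = 2/sqrt(100*u^2 + 4*v^2 + 1).
Assemble K = (LN − M²)/(EG − F²) = 20/(10000*u^4 + 800*u^2*v^2 + 200*u^2 + 16*v^4 + 8*v^2 + 1). At (u, v) = (2, -1): K = 4/32805.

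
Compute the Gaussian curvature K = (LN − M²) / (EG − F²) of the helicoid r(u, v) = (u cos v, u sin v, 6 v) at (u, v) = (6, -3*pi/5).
K = -1/144

Coefficients of the first fundamental form: E = 1, F = 0, G = u^2 + 36.
Coefficients of the second fundamental form: L = 0, M = -6/sqrt(u^2 + 36), N = 0.
Assemble K = (LN − M²)/(EG − F²) = -36/(u^2 + 36)^2. At (u, v) = (6, -3*pi/5): K = -1/144.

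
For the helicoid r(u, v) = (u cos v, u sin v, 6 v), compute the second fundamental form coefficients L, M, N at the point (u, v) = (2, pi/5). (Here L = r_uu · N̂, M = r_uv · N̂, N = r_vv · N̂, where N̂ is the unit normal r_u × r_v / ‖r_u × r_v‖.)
L = 0;  M = -3*sqrt(10)/10;  N = 0

Compute the unit normal N̂(u, v) = (6*sin(v)/sqrt(u^2 + 36), -6*cos(v)/sqrt(u^2 + 36), u/sqrt(u^2 + 36)), and the second partials r_uu, r_uv, r_vv. Take dot products:
  L(u, v) = r_uu · N̂ = 0,
  M(u, v) = r_uv · N̂ = -6/sqrt(u^2 + 36),
  N(u, v) = r_vv · N̂ = 0.
Evaluating at (u, v) = (2, pi/5):
  L = 0, M = -3*sqrt(10)/10, N = 0.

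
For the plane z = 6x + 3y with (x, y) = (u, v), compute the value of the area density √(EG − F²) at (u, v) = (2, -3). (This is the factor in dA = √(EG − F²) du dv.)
√(EG − F²)|_{(2, -3)} = sqrt(46)

E = 37, F = 18, G = 10, so EG − F² = 46. Taking the positive square root: √(EG − F²) = sqrt(46). At (u, v) = (2, -3): sqrt(46).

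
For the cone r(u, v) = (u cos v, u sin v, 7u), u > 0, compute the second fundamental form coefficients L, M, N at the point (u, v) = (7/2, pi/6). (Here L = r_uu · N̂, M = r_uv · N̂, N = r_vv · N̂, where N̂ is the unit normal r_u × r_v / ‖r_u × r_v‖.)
L = 0;  M = 0;  N = 49*sqrt(2)/20

Compute the unit normal N̂(u, v) = (-7*sqrt(2)*u*cos(v)/(10*Abs(u)), -7*sqrt(2)*u*sin(v)/(10*Abs(u)), sqrt(2)*u/(10*Abs(u))), and the second partials r_uu, r_uv, r_vv. Take dot products:
  L(u, v) = r_uu · N̂ = 0,
  M(u, v) = r_uv · N̂ = 0,
  N(u, v) = r_vv · N̂ = 7*sqrt(2)*u^2/(10*Abs(u)).
Evaluating at (u, v) = (7/2, pi/6):
  L = 0, M = 0, N = 49*sqrt(2)/20.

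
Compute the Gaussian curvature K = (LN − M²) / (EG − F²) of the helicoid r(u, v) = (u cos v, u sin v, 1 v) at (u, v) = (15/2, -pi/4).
K = -16/52441

Coefficients of the first fundamental form: E = 1, F = 0, G = u^2 + 1.
Coefficients of the second fundamental form: L = 0, M = -1/sqrt(u^2 + 1), N = 0.
Assemble K = (LN − M²)/(EG − F²) = -1/(u^2 + 1)^2. At (u, v) = (15/2, -pi/4): K = -16/52441.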